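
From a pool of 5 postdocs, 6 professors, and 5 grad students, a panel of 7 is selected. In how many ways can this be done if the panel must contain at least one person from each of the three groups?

Total 7-person selections from all 16: C(16,7) = 11440.
Subtract selections that omit an entire group: no postdocs → C(11,7) = 330; no professors → C(10,7) = 120; no grad students → C(11,7) = 330.
Add back selections omitting two groups (i.e. drawn from a single group): C(5,7) + C(6,7) + C(5,7) = 0.
By inclusion–exclusion: 11440 − 780 + 0 = 10660.

10660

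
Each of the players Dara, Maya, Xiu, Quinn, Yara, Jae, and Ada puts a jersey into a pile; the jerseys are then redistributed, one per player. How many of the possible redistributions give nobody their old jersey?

Let Aᵢ be the assignments in which player i gets their old jersey. We want the size of the complement of A₁∪…∪A_7.
By inclusion–exclusion this is Σ_{j=0}^{7} (−1)^j C(7,j)·(7−j)!.
Computing: 5040 − 5040 + 2520 − 840 + 210 − 42 + 7 − 1 = 1854.

1854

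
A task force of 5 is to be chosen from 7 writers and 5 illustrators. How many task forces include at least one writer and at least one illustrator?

770

Unrestricted: C(12,5) = 792 ways to pick any 5 of the 12.
Selections missing a whole group: no writers → C(5,5) = 1; no illustrators → C(7,5) = 21.
Both groups omitted at once is impossible, so 792 − 22 = 770.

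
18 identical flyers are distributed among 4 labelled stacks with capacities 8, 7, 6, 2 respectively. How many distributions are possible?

Without the upper bounds there are C(21,3) = 1330 ways to split 18 among 4 stacks.
Subtract solutions that violate a single cap (substitute x_i' = x_i − (cap_i+1)): x_1 ≥ 9 gives C(12,3) = 220; x_2 ≥ 8 gives C(13,3) = 286; x_3 ≥ 7 gives C(14,3) = 364; x_4 ≥ 3 gives C(18,3) = 816. Together 1686.
Add back pairs where two caps are both exceeded: 4 + 10 + 84 + 20 + 120 + 165 = 403.
Subtract triples: 0 + 0 + 0 + 1 = 1.
By inclusion–exclusion the count is 1330 − 1686 + 403 − 1 = 46.

46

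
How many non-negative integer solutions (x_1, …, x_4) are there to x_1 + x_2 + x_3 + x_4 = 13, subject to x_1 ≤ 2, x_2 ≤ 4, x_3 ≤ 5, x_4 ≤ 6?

By stars and bars, unrestricted non-negative solutions to x_1+…+x_4 = 13 number C(13+3,3) = 560.
Subtract solutions that violate a single cap (substitute x_i' = x_i − (cap_i+1)): x_1 ≥ 3 gives C(13,3) = 286; x_2 ≥ 5 gives C(11,3) = 165; x_3 ≥ 6 gives C(10,3) = 120; x_4 ≥ 7 gives C(9,3) = 84. Together 655.
Add back pairs where two caps are both exceeded: 56 + 35 + 20 + 10 + 4 + 1 = 126.
By inclusion–exclusion the count is 560 − 655 + 126 = 31.

31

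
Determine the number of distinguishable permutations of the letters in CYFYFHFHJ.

15120

CYFYFHFHJ has 9 letters with F appearing 3 times, H appearing twice, and Y appearing twice.
So there are 9! / (3!·2!·2!) = 15120 distinguishable arrangements.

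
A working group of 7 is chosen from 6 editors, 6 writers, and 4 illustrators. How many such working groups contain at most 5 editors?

Split by how many editors are chosen (0 through 5).
Sum: C(6,0)·C(10,7) + C(6,1)·C(10,6) + C(6,2)·C(10,5) + C(6,3)·C(10,4) + C(6,4)·C(10,3) + C(6,5)·C(10,2) = 120 + 1260 + 3780 + 4200 + 1800 + 270 = 11430.

11430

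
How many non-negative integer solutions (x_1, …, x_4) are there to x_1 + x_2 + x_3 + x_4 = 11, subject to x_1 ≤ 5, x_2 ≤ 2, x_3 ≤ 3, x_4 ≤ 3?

Ignoring the caps, the number of non-negative solutions to x_1+…+x_4 = 11 is C(14,3) = 364.
Subtract solutions that violate a single cap (substitute x_i' = x_i − (cap_i+1)): x_1 ≥ 6 gives C(8,3) = 56; x_2 ≥ 3 gives C(11,3) = 165; x_3 ≥ 4 gives C(10,3) = 120; x_4 ≥ 4 gives C(10,3) = 120. Together 461.
Add back pairs where two caps are both exceeded: 10 + 4 + 4 + 35 + 35 + 20 = 108.
Subtract triples: 0 + 0 + 0 + 1 = 1.
By inclusion–exclusion the count is 364 − 461 + 108 − 1 = 10.

10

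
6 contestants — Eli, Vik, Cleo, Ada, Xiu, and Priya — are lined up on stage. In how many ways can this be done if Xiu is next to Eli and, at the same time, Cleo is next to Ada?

96

Treat {Xiu,Eli} as one block (2 orders) and {Cleo,Ada} as another (2 orders).
That leaves 4 units to arrange: 2 × 2 × 4! = 4 × 24 = 96.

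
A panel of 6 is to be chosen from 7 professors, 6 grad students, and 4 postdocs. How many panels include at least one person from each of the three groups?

Unrestricted: C(17,6) = 12376 ways to pick any 6 of the 17.
Subtract selections that omit an entire group: no professors → C(10,6) = 210; no grad students → C(11,6) = 462; no postdocs → C(13,6) = 1716.
Add back selections omitting two groups (i.e. drawn from a single group): C(7,6) + C(6,6) + C(4,6) = 8.
By inclusion–exclusion: 12376 − 2388 + 8 = 9996.

9996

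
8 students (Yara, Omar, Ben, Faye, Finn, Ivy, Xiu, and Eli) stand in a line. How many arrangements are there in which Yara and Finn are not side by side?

30240

There are 8! = 40320 arrangements in all. If Yara and Finn are adjacent, merging them into one block gives 2·(7)! = 10080 arrangements.
So 40320 − 10080 = 30240 arrangements keep them apart.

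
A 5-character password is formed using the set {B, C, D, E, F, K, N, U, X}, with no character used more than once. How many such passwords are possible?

Choose and order 5 of the 9 symbols: the first character has 9 options, the next 8, and so on down to 5.
That product is 9 × 8 × 7 × 6 × 5 = 15120.

15120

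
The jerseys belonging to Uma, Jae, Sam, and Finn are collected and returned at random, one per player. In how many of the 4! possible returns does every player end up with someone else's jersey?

This is the derangement count D_4: permutations of 4 items with no fixed point.
By inclusion–exclusion this is Σ_{j=0}^{4} (−1)^j C(4,j)·(4−j)!.
Computing: 24 − 24 + 12 − 4 + 1 = 9.

9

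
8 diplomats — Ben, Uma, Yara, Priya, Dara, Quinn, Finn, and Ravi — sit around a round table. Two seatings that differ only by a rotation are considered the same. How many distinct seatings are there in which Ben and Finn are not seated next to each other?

3600

Without the restriction there are (7)! = 5040 seatings.
Seatings with Ben beside Finn: treat them as a block with 2 internal orders, giving 2 × (6)! = 1440.
Subtracting, 5040 − 1440 = 3600.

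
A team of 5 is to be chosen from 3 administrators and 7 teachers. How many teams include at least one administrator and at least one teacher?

231

With no constraint there are C(10,5) = 252 possible selections.
Subtract selections that omit an entire group: no administrators → C(7,5) = 21; no teachers → C(3,5) = 0.
Both groups omitted at once is impossible, so 252 − 21 = 231.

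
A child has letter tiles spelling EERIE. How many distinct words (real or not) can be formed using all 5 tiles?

20

Letter multiplicities in EERIE: E×3, I×1, R×1.
Dividing 5! = 120 by 3! = 6 for the repeated letters gives 20.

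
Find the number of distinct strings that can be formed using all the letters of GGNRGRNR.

560

The 8 letters of GGNRGRNR have repeats: G appearing 3 times, N appearing twice, and R appearing 3 times.
So there are 8! / (3!·3!·2!) = 560 distinguishable arrangements.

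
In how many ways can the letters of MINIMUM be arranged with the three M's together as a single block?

60

Treat the 3 copies of M as a single block. The multiset to arrange is then {MMM, I, I, N, U}, 5 items in all.
That gives (5)!/(2!) = 60 arrangements.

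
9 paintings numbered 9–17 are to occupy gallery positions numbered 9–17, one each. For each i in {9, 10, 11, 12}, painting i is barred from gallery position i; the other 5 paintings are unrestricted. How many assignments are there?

Let Aᵢ (for 9 ≤ i ≤ 12) be the placements that put painting i in its forbidden gallery position. Any j of these fix j positions, leaving (9−j)! ways to fill the rest, and there are C(4,j) ways to pick which j.
By inclusion–exclusion, the number of valid placements is Σ_{j=0}^{4} (−1)^j C(4,j)·(9−j)!.
Computing: 362880 − 161280 + 30240 − 2880 + 120 = 229080.

229080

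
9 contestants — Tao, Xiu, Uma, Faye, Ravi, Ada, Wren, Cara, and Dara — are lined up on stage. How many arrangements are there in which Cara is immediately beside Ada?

Treat {Cara, Ada} as a single unit. There are 8 units to order, and the pair itself can be ordered 2 ways.
That gives 2 × 8! = 2 × 40320 = 80640.

80640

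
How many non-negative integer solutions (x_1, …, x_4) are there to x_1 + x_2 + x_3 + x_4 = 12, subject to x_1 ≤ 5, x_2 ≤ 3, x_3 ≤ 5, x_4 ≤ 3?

33

Without the upper bounds there are C(15,3) = 455 ways to split 12 among 4 variables.
Subtract solutions that violate a single cap (substitute x_i' = x_i − (cap_i+1)): x_1 ≥ 6 gives C(9,3) = 84; x_2 ≥ 4 gives C(11,3) = 165; x_3 ≥ 6 gives C(9,3) = 84; x_4 ≥ 4 gives C(11,3) = 165. Together 498.
Add back pairs where two caps are both exceeded: 10 + 1 + 10 + 10 + 35 + 10 = 76.
By inclusion–exclusion the count is 455 − 498 + 76 = 33.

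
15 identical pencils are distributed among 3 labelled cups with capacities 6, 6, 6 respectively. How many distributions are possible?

By stars and bars, unrestricted non-negative solutions to x_1+…+x_3 = 15 number C(15+2,2) = 136.
Subtract solutions that violate a single cap (substitute x_i' = x_i − (cap_i+1)): x_1 ≥ 7 gives C(10,2) = 45; x_2 ≥ 7 gives C(10,2) = 45; x_3 ≥ 7 gives C(10,2) = 45. Together 135.
Add back pairs where two caps are both exceeded: 3 + 3 + 3 = 9.
By inclusion–exclusion the count is 136 − 135 + 9 = 10.

10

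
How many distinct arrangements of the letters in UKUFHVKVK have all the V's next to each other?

Treat the 2 copies of V as a single block. The multiset to arrange is then {VV, F, H, K, K, K, U, U}, 8 items in all.
That gives (8)!/(3!·2!) = 3360 arrangements.

3360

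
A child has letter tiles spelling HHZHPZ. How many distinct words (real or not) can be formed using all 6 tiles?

HHZHPZ has 6 letters with H appearing 3 times and Z appearing twice.
Dividing 6! = 720 by 3!·2! = 12 for the repeated letters gives 60.

60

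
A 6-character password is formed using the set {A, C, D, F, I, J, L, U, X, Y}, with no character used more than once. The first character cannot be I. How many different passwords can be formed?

136080

The first character has 10−1 = 9 choices (anything except I).
The remaining 5 characters are filled from the other 9 symbols without repetition: 9 × 8 × 7 × 6 × 5 = 15120.
Total: 9 × 15120 = 136080.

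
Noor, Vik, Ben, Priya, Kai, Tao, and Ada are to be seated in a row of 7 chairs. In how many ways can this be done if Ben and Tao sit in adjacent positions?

Place the 5 others and the Ben-Tao pair as 6 objects in a line; the pair has 2 internal arrangements.
So the count is 2·(6)! = 1440.

1440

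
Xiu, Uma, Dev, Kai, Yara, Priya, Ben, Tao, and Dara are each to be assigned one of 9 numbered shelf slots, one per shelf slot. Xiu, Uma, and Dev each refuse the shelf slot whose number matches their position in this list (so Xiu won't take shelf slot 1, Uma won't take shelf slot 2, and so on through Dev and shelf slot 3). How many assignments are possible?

Let Aᵢ (for i ∈ {1, 2, 3}) be the placements that put person i in their forbidden shelf slot. Any j of these fix j positions, leaving (9−j)! ways to fill the rest, and there are C(3,j) ways to pick which j.
By inclusion–exclusion, the number of valid placements is Σ_{j=0}^{3} (−1)^j C(3,j)·(9−j)!.
Computing: 362880 − 120960 + 15120 − 720 = 256320.

256320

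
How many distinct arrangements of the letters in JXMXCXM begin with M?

With the first slot taken by M, it remains to arrange the other 6 letters (JXXCXM).
Those 6 letters have X appearing 3 times, giving (6)!/(3!) = 120.

120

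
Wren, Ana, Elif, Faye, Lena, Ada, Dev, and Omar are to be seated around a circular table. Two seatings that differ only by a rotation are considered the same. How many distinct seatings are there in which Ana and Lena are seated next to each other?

Treat {Ana, Lena} as one unit (2 internal orders) and seat the resulting 7 units around the table: (6)! circular arrangements.
So 2 × (6)! = 2 × 720 = 1440.

1440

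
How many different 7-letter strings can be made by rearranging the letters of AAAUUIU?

140

Letter multiplicities in AAAUUIU: A×3, I×1, U×3.
Dividing 7! = 5040 by 3!·3! = 36 for the repeated letters gives 140.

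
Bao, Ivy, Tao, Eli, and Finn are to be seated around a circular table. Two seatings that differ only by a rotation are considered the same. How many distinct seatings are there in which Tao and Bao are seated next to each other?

12

Treat {Tao, Bao} as one unit (2 internal orders) and seat the resulting 4 units around the table: (3)! circular arrangements.
So 2 × (3)! = 2 × 6 = 12.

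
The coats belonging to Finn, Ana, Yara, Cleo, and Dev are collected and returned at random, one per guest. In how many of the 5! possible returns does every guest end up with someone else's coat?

44

Count assignments avoiding every fixed point. For any j of the 5 guests fixed to their own coat, the other 5−j can be arranged in (5−j)! ways.
By inclusion–exclusion this is Σ_{j=0}^{5} (−1)^j C(5,j)·(5−j)!.
Computing: 120 − 120 + 60 − 20 + 5 − 1 = 44.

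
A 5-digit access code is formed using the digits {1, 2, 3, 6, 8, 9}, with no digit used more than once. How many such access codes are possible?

720

With no repetition, fill the 5 digits in order: 6 choices, then 5, down to 2.
6 × 5 × 4 × 3 × 2 = 720.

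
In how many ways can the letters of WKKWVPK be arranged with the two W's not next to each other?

300

Total arrangements of WKKWVPK: 7!/(3!·2!) = 420.
If the two W's are adjacent, glue them into one block, leaving 6 items to arrange: (6)!/(3!) = 120 ways.
Hence 420 − 120 = 300.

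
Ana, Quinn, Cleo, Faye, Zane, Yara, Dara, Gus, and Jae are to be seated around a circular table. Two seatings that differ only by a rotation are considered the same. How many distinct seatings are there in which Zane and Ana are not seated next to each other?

30240

All circular seatings of 9 people number (8)! = 40320.
Seatings with Zane beside Ana: treat them as a block with 2 internal orders, giving 2 × (7)! = 10080.
Subtracting, 40320 − 10080 = 30240.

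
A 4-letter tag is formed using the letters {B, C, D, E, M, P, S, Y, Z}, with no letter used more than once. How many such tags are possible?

3024

Choose and order 4 of the 9 symbols: the first letter has 9 options, the next 8, then 7, 6.
That product is 9 × 8 × 7 × 6 = 3024.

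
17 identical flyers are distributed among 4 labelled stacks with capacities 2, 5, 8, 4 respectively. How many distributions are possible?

10

By stars and bars, unrestricted non-negative solutions to x_1+…+x_4 = 17 number C(17+3,3) = 1140.
Subtract solutions that violate a single cap (substitute x_i' = x_i − (cap_i+1)): x_1 ≥ 3 gives C(17,3) = 680; x_2 ≥ 6 gives C(14,3) = 364; x_3 ≥ 9 gives C(11,3) = 165; x_4 ≥ 5 gives C(15,3) = 455. Together 1664.
Add back pairs where two caps are both exceeded: 165 + 56 + 220 + 10 + 84 + 20 = 555.
Subtract triples: 0 + 20 + 1 + 0 = 21.
By inclusion–exclusion the count is 1140 − 1664 + 555 − 21 = 10.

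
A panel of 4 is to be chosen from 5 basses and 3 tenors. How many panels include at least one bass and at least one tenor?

65

Unrestricted: C(8,4) = 70 ways to pick any 4 of the 8.
Selections missing a whole group: no basses → C(3,4) = 0; no tenors → C(5,4) = 5.
Both groups omitted at once is impossible, so 70 − 5 = 65.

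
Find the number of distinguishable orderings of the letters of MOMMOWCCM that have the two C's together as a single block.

840

Treat the 2 copies of C as a single block. The multiset to arrange is then {CC, M, M, M, M, O, O, W}, 8 items in all.
That gives (8)!/(4!·2!) = 840 arrangements.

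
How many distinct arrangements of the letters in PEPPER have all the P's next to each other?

12

Treat the 3 copies of P as a single block. The multiset to arrange is then {PPP, E, E, R}, 4 items in all.
That gives (4)!/(2!) = 12 arrangements.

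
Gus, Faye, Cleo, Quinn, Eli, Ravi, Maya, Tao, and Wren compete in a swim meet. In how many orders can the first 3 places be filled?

504

There are 9 choices for 1st place, 8 for 2nd, and 7 for 3rd.
That gives 9 × 8 × 7 = 504.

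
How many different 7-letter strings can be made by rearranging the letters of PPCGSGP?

420

Letter multiplicities in PPCGSGP: C×1, G×2, P×3, S×1.
So there are 7! / (3!·2!) = 420 distinguishable arrangements.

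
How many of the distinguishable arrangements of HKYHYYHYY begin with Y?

280

With the first slot taken by Y, it remains to arrange the other 8 letters (HKHYYHYY).
Those 8 letters have H appearing 3 times and Y appearing 4 times, giving (8)!/(4!·3!) = 280.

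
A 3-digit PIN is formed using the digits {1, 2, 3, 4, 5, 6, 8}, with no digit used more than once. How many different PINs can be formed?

210

With no repetition, fill the 3 digits in order: 7 choices, then 6, down to 5.
7 × 6 × 5 = 210.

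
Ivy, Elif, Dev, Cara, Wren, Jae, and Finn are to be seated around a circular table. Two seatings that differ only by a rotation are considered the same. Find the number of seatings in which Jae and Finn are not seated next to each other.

480

Without the restriction there are (6)! = 720 seatings.
Those with Jae next to Finn: fuse the pair into one unit and seat 6 units around a circle — 2·(5)! = 240.
Subtracting, 720 − 240 = 480.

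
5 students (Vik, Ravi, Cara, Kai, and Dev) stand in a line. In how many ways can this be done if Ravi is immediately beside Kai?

Glue Ravi and Kai into one block (2 internal orders), leaving 4 units to arrange in a row.
That gives 2 × 4! = 2 × 24 = 48.

48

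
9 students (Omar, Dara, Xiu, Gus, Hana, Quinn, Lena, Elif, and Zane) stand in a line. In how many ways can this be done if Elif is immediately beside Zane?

Place the 7 others and the Elif-Zane pair as 8 objects in a line; the pair has 2 internal arrangements.
So the count is 2·(8)! = 80640.

80640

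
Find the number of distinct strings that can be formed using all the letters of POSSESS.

POSSESS has 7 letters with S appearing 4 times.
The number of distinct arrangements is 7!/(4!) = 5040/24 = 210.

210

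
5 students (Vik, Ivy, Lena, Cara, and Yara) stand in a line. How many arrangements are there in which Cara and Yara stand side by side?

48

Treat {Cara, Yara} as a single unit. There are 4 units to order, and the pair itself can be ordered 2 ways.
So the count is 2·(4)! = 48.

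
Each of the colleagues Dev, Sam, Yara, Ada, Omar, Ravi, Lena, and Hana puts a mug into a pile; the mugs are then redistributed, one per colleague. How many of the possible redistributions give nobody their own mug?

14833

Let Aᵢ be the assignments in which colleague i gets their own mug. We want the size of the complement of A₁∪…∪A_8.
By inclusion–exclusion this is Σ_{j=0}^{8} (−1)^j C(8,j)·(8−j)!.
Computing: 40320 − 40320 + 20160 − 6720 + 1680 − 336 + 56 − 8 + 1 = 14833.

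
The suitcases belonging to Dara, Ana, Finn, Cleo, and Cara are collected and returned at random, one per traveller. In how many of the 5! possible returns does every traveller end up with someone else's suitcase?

This is the derangement count D_5: permutations of 5 items with no fixed point.
By inclusion–exclusion this is Σ_{j=0}^{5} (−1)^j C(5,j)·(5−j)!.
Computing: 120 − 120 + 60 − 20 + 5 − 1 = 44.

44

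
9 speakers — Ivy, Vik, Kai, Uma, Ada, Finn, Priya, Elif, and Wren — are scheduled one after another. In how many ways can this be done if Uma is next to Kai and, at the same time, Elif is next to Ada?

20160

Treat {Uma,Kai} as one block (2 orders) and {Elif,Ada} as another (2 orders).
That leaves 7 units to arrange: 2 × 2 × 7! = 4 × 5040 = 20160.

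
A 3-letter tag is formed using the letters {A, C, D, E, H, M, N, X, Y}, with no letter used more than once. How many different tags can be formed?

With no repetition, fill the 3 letters in order: 9 choices, then 8, down to 7.
9 × 8 × 7 = 504.

504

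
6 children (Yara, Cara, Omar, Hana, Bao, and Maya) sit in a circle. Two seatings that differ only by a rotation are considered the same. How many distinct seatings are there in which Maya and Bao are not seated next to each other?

72

Without the restriction there are (5)! = 120 seatings.
Those with Maya next to Bao: fuse the pair into one unit and seat 5 units around a circle — 2·(4)! = 48.
Subtracting, 120 − 48 = 72.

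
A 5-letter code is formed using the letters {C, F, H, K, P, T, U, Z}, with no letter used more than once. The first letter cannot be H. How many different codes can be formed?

The first letter has 8−1 = 7 choices (anything except H).
The remaining 4 letters are filled from the other 7 symbols without repetition: 7 × 6 × 5 × 4 = 840.
Total: 7 × 840 = 5880.

5880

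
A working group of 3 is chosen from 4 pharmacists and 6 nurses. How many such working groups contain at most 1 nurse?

Split by how many nurses are chosen (0 through 1).
Sum: C(6,0)·C(4,3) + C(6,1)·C(4,2) = 4 + 36 = 40.

40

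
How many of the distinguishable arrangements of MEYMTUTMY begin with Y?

Fix Y in the first position and arrange the remaining 8 letters.
Those 8 letters have M appearing 3 times and T appearing twice, giving (8)!/(3!·2!) = 3360.

3360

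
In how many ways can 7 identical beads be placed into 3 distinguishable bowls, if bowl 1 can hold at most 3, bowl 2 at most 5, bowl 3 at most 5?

Ignoring the caps, the number of non-negative solutions to x_1+…+x_3 = 7 is C(9,2) = 36.
Subtract solutions that violate a single cap (substitute x_i' = x_i − (cap_i+1)): x_1 ≥ 4 gives C(5,2) = 10; x_2 ≥ 6 gives C(3,2) = 3; x_3 ≥ 6 gives C(3,2) = 3. Together 16.
No two caps can be exceeded simultaneously, so the pair terms are all 0.
By inclusion–exclusion the count is 36 − 16 + 0 = 20.

20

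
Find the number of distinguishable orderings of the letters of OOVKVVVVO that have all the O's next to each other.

42

Treat the 3 copies of O as a single block. The multiset to arrange is then {OOO, K, V, V, V, V, V}, 7 items in all.
That gives (7)!/(5!) = 42 arrangements.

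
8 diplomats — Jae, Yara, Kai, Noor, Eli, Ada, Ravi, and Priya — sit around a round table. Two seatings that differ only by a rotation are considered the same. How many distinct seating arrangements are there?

5040

Fix one person's seat to break rotational symmetry; the remaining 7 people can be arranged in (7)! = 5040 ways.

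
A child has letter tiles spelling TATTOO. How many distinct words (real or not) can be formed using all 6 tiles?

60

TATTOO has 6 letters with O appearing twice and T appearing 3 times.
Dividing 6! = 720 by 3!·2! = 12 for the repeated letters gives 60.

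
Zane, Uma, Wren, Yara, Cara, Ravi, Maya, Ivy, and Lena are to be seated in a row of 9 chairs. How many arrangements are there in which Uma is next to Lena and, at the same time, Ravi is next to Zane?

Treat {Uma,Lena} as one block (2 orders) and {Ravi,Zane} as another (2 orders).
That leaves 7 units to arrange: 2 × 2 × 7! = 4 × 5040 = 20160.

20160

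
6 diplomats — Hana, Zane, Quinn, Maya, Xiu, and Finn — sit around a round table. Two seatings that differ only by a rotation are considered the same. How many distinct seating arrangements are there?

120

Fix one person's seat to break rotational symmetry; the remaining 5 people can be arranged in (5)! = 120 ways.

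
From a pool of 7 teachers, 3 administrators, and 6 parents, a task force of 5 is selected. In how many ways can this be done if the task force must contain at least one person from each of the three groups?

2730

With no constraint there are C(16,5) = 4368 possible selections.
Selections missing a whole group: no teachers → C(9,5) = 126; no administrators → C(13,5) = 1287; no parents → C(10,5) = 252.
Add back selections omitting two groups (i.e. drawn from a single group): C(7,5) + C(3,5) + C(6,5) = 27.
By inclusion–exclusion: 4368 − 1665 + 27 = 2730.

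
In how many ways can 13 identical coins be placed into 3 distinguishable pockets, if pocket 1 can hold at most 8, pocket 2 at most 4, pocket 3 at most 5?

15

Without the upper bounds there are C(15,2) = 105 ways to split 13 among 3 pockets.
Subtract solutions that violate a single cap (substitute x_i' = x_i − (cap_i+1)): x_1 ≥ 9 gives C(6,2) = 15; x_2 ≥ 5 gives C(10,2) = 45; x_3 ≥ 6 gives C(9,2) = 36. Together 96.
Add back pairs where two caps are both exceeded: 0 + 0 + 6 = 6.
By inclusion–exclusion the count is 105 − 96 + 6 = 15.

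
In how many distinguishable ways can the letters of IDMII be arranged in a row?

Letter multiplicities in IDMII: D×1, I×3, M×1.
Dividing 5! = 120 by 3! = 6 for the repeated letters gives 20.

20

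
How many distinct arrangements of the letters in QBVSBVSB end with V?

With the last slot taken by V, it remains to arrange the other 7 letters (QBSBVSB).
Those 7 letters have B appearing 3 times and S appearing twice, giving (7)!/(3!·2!) = 420.

420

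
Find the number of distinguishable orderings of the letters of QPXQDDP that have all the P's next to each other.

Treat the 2 copies of P as a single block. The multiset to arrange is then {PP, D, D, Q, Q, X}, 6 items in all.
That gives (6)!/(2!·2!) = 180 arrangements.

180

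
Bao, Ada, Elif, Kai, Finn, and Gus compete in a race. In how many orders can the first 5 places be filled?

This is an ordered selection of 5 from 6: P(6,5).
That gives 6 × 5 × 4 × 3 × 2 = 720.

720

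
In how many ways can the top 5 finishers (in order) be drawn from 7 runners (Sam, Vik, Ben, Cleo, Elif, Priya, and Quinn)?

There are 7 choices for 1st place, 6 for 2nd, and so on down to 3 for position 5.
That gives 7 × 6 × 5 × 4 × 3 = 2520.

2520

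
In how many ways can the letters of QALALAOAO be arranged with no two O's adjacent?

2940

Total arrangements of QALALAOAO: 9!/(4!·2!·2!) = 3780.
If the two O's are adjacent, glue them into one block, leaving 8 items to arrange: (8)!/(4!·2!) = 840 ways.
Hence 3780 − 840 = 2940.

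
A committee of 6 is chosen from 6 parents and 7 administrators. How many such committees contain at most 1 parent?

Split by how many parents are chosen (0 through 1).
Sum: C(6,0)·C(7,6) + C(6,1)·C(7,5) = 7 + 126 = 133.

133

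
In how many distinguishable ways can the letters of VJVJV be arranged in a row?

Letter multiplicities in VJVJV: J×2, V×3.
So there are 5! / (3!·2!) = 10 distinguishable arrangements.

10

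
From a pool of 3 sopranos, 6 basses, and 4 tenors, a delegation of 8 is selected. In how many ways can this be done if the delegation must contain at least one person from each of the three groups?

Unrestricted: C(13,8) = 1287 ways to pick any 8 of the 13.
Selections missing a whole group: no sopranos → C(10,8) = 45; no basses → C(7,8) = 0; no tenors → C(9,8) = 9.
Add back selections omitting two groups (i.e. drawn from a single group): C(3,8) + C(6,8) + C(4,8) = 0.
By inclusion–exclusion: 1287 − 54 + 0 = 1233.

1233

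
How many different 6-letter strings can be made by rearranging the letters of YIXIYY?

Letter multiplicities in YIXIYY: I×2, X×1, Y×3.
Dividing 6! = 720 by 3!·2! = 12 for the repeated letters gives 60.

60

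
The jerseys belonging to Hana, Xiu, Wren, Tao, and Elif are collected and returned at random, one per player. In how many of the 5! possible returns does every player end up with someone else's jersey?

44

Let Aᵢ be the assignments in which player i gets their old jersey. We want the size of the complement of A₁∪…∪A_5.
By inclusion–exclusion this is Σ_{j=0}^{5} (−1)^j C(5,j)·(5−j)!.
Computing: 120 − 120 + 60 − 20 + 5 − 1 = 44.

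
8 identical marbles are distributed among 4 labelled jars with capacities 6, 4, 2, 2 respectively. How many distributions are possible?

41

Ignoring the caps, the number of non-negative solutions to x_1+…+x_4 = 8 is C(11,3) = 165.
Subtract solutions that violate a single cap (substitute x_i' = x_i − (cap_i+1)): x_1 ≥ 7 gives C(4,3) = 4; x_2 ≥ 5 gives C(6,3) = 20; x_3 ≥ 3 gives C(8,3) = 56; x_4 ≥ 3 gives C(8,3) = 56. Together 136.
Add back pairs where two caps are both exceeded: 0 + 0 + 0 + 1 + 1 + 10 = 12.
By inclusion–exclusion the count is 165 − 136 + 12 = 41.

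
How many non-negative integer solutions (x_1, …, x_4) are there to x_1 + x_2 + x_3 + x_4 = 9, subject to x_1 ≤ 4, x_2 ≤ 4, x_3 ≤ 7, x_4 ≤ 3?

Ignoring the caps, the number of non-negative solutions to x_1+…+x_4 = 9 is C(12,3) = 220.
Subtract solutions that violate a single cap (substitute x_i' = x_i − (cap_i+1)): x_1 ≥ 5 gives C(7,3) = 35; x_2 ≥ 5 gives C(7,3) = 35; x_3 ≥ 8 gives C(4,3) = 4; x_4 ≥ 4 gives C(8,3) = 56. Together 130.
Add back pairs where two caps are both exceeded: 0 + 0 + 1 + 0 + 1 + 0 = 2.
By inclusion–exclusion the count is 220 − 130 + 2 = 92.

92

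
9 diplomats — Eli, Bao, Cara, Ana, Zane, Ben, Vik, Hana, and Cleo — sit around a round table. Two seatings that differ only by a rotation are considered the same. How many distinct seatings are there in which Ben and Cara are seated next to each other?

Glue Ben and Cara into a block (2 internal orders). Seating 8 units around a circle gives (7)! arrangements.
So 2 × (7)! = 2 × 5040 = 10080.

10080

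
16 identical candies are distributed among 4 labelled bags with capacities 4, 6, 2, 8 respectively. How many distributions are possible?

31

Ignoring the caps, the number of non-negative solutions to x_1+…+x_4 = 16 is C(19,3) = 969.
Subtract solutions that violate a single cap (substitute x_i' = x_i − (cap_i+1)): x_1 ≥ 5 gives C(14,3) = 364; x_2 ≥ 7 gives C(12,3) = 220; x_3 ≥ 3 gives C(16,3) = 560; x_4 ≥ 9 gives C(10,3) = 120. Together 1264.
Add back pairs where two caps are both exceeded: 35 + 165 + 10 + 84 + 1 + 35 = 330.
Subtract triples: 4 + 0 + 0 + 0 = 4.
By inclusion–exclusion the count is 969 − 1264 + 330 − 4 = 31.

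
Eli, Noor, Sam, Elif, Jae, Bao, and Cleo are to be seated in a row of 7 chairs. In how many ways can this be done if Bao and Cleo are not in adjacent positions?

3600

Of the 7! = 5040 arrangements, those with Bao and Cleo adjacent number 2 × 6! = 1440 (treat the pair as a block with 2 internal orders).
Complementary counting: 5040 − 1440 = 3600.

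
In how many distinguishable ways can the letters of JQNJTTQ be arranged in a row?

630

Letter multiplicities in JQNJTTQ: J×2, N×1, Q×2, T×2.
The number of distinct arrangements is 7!/(2!·2!·2!) = 5040/8 = 630.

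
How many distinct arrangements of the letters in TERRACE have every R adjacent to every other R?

Treat the 2 copies of R as a single block. The multiset to arrange is then {RR, A, C, E, E, T}, 6 items in all.
That gives (6)!/(2!) = 360 arrangements.

360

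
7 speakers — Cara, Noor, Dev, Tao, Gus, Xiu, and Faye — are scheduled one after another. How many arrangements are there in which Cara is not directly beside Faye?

Of the 7! = 5040 arrangements, those with Cara and Faye adjacent number 2 × 6! = 1440 (treat the pair as a block with 2 internal orders).
Complementary counting: 5040 − 1440 = 3600.

3600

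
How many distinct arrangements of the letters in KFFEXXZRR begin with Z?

Fix Z in the first position and arrange the remaining 8 letters.
Those 8 letters have F appearing twice, R appearing twice, and X appearing twice, giving (8)!/(2!·2!·2!) = 5040.

5040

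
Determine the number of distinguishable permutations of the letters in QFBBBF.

Letter multiplicities in QFBBBF: B×3, F×2, Q×1.
So there are 6! / (3!·2!) = 60 distinguishable arrangements.

60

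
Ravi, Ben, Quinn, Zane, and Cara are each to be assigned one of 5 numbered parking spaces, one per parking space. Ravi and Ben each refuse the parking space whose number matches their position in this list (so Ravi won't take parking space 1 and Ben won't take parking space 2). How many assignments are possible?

78

Let Aᵢ (for i ∈ {1, 2}) be the placements that put person i in their forbidden parking space. Any j of these fix j positions, leaving (5−j)! ways to fill the rest, and there are C(2,j) ways to pick which j.
By inclusion–exclusion, the number of valid placements is Σ_{j=0}^{2} (−1)^j C(2,j)·(5−j)!.
Computing: 120 − 48 + 6 = 78.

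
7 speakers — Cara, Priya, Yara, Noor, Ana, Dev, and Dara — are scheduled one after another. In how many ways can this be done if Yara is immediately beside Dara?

1440

Place the 5 others and the Yara-Dara pair as 6 objects in a line; the pair has 2 internal arrangements.
That gives 2 × 6! = 2 × 720 = 1440.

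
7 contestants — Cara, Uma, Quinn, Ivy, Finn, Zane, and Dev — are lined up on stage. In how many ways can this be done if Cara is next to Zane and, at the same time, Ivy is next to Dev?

480

Treat {Cara,Zane} as one block (2 orders) and {Ivy,Dev} as another (2 orders).
That leaves 5 units to arrange: 2 × 2 × 5! = 4 × 120 = 480.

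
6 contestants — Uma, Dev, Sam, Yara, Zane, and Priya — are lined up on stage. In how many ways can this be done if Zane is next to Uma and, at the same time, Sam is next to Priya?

Treat {Zane,Uma} as one block (2 orders) and {Sam,Priya} as another (2 orders).
That leaves 4 units to arrange: 2 × 2 × 4! = 4 × 24 = 96.

96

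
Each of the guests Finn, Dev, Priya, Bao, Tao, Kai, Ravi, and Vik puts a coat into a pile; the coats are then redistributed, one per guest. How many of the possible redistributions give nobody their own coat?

14833

Count assignments avoiding every fixed point. For any j of the 8 guests fixed to their own coat, the other 8−j can be arranged in (8−j)! ways.
By inclusion–exclusion this is Σ_{j=0}^{8} (−1)^j C(8,j)·(8−j)!.
Computing: 40320 − 40320 + 20160 − 6720 + 1680 − 336 + 56 − 8 + 1 = 14833.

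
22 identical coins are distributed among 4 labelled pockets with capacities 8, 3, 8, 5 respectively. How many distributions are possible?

Without the upper bounds there are C(25,3) = 2300 ways to split 22 among 4 pockets.
Subtract solutions that violate a single cap (substitute x_i' = x_i − (cap_i+1)): x_1 ≥ 9 gives C(16,3) = 560; x_2 ≥ 4 gives C(21,3) = 1330; x_3 ≥ 9 gives C(16,3) = 560; x_4 ≥ 6 gives C(19,3) = 969. Together 3419.
Add back pairs where two caps are both exceeded: 220 + 35 + 120 + 220 + 455 + 120 = 1170.
Subtract triples: 1 + 20 + 0 + 20 = 41.
By inclusion–exclusion the count is 2300 − 3419 + 1170 − 41 = 10.

10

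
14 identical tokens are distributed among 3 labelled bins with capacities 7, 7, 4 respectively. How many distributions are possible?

By stars and bars, unrestricted non-negative solutions to x_1+…+x_3 = 14 number C(14+2,2) = 120.
Subtract solutions that violate a single cap (substitute x_i' = x_i − (cap_i+1)): x_1 ≥ 8 gives C(8,2) = 28; x_2 ≥ 8 gives C(8,2) = 28; x_3 ≥ 5 gives C(11,2) = 55. Together 111.
Add back pairs where two caps are both exceeded: 0 + 3 + 3 = 6.
By inclusion–exclusion the count is 120 − 111 + 6 = 15.

15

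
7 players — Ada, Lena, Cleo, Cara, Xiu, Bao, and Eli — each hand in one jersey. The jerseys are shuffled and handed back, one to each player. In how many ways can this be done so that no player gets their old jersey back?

1854

Count assignments avoiding every fixed point. For any j of the 7 players fixed to their old jersey, the other 7−j can be arranged in (7−j)! ways.
By inclusion–exclusion this is Σ_{j=0}^{7} (−1)^j C(7,j)·(7−j)!.
Computing: 5040 − 5040 + 2520 − 840 + 210 − 42 + 7 − 1 = 1854.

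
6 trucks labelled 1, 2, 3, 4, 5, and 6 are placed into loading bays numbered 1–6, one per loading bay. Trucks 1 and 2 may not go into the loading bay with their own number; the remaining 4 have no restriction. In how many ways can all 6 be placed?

Let Aᵢ (for i ∈ {1, 2}) be the placements that put truck i in its forbidden loading bay. Any j of these fix j positions, leaving (6−j)! ways to fill the rest, and there are C(2,j) ways to pick which j.
By inclusion–exclusion, the number of valid placements is Σ_{j=0}^{2} (−1)^j C(2,j)·(6−j)!.
Computing: 720 − 240 + 24 = 504.

504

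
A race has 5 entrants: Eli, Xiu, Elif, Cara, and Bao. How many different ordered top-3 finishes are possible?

60

There are 5 choices for 1st place, 4 for 2nd, and 3 for 3rd.
That gives 5 × 4 × 3 = 60.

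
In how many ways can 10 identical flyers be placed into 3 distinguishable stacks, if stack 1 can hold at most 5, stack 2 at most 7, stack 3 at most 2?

By stars and bars, unrestricted non-negative solutions to x_1+…+x_3 = 10 number C(10+2,2) = 66.
Subtract solutions that violate a single cap (substitute x_i' = x_i − (cap_i+1)): x_1 ≥ 6 gives C(6,2) = 15; x_2 ≥ 8 gives C(4,2) = 6; x_3 ≥ 3 gives C(9,2) = 36. Together 57.
Add back pairs where two caps are both exceeded: 0 + 3 + 0 = 3.
By inclusion–exclusion the count is 66 − 57 + 3 = 12.

12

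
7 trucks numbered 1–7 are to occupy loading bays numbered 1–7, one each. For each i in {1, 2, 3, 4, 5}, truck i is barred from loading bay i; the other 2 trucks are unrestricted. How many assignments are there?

Let Aᵢ (for 1 ≤ i ≤ 5) be the placements that put truck i in its forbidden loading bay. Any j of these fix j positions, leaving (7−j)! ways to fill the rest, and there are C(5,j) ways to pick which j.
By inclusion–exclusion, the number of valid placements is Σ_{j=0}^{5} (−1)^j C(5,j)·(7−j)!.
Computing: 5040 − 3600 + 1200 − 240 + 30 − 2 = 2428.

2428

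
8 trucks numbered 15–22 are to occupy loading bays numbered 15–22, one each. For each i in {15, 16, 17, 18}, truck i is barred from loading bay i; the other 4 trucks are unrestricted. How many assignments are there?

24024

Let Aᵢ (for 15 ≤ i ≤ 18) be the placements that put truck i in its forbidden loading bay. Any j of these fix j positions, leaving (8−j)! ways to fill the rest, and there are C(4,j) ways to pick which j.
By inclusion–exclusion, the number of valid placements is Σ_{j=0}^{4} (−1)^j C(4,j)·(8−j)!.
Computing: 40320 − 20160 + 4320 − 480 + 24 = 24024.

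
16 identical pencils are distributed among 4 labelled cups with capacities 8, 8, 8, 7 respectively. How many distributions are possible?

Without the upper bounds there are C(19,3) = 969 ways to split 16 among 4 cups.
Subtract solutions that violate a single cap (substitute x_i' = x_i − (cap_i+1)): x_1 ≥ 9 gives C(10,3) = 120; x_2 ≥ 9 gives C(10,3) = 120; x_3 ≥ 9 gives C(10,3) = 120; x_4 ≥ 8 gives C(11,3) = 165. Together 525.
No two caps can be exceeded simultaneously, so the pair terms are all 0.
By inclusion–exclusion the count is 969 − 525 + 0 = 444.

444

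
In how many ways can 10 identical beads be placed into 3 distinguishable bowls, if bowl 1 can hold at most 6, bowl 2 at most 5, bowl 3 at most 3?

14

Without the upper bounds there are C(12,2) = 66 ways to split 10 among 3 bowls.
Subtract solutions that violate a single cap (substitute x_i' = x_i − (cap_i+1)): x_1 ≥ 7 gives C(5,2) = 10; x_2 ≥ 6 gives C(6,2) = 15; x_3 ≥ 4 gives C(8,2) = 28. Together 53.
Add back pairs where two caps are both exceeded: 0 + 0 + 1 = 1.
By inclusion–exclusion the count is 66 − 53 + 1 = 14.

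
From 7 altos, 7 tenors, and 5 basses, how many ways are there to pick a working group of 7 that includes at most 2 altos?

23892

Split by how many altos are chosen (0 through 2).
Sum: C(7,0)·C(12,7) + C(7,1)·C(12,6) + C(7,2)·C(12,5) = 792 + 6468 + 16632 = 23892.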